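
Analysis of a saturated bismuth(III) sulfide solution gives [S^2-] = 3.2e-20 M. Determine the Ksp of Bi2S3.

Ksp ≈ 1.5e-98

Bi2S3(s) ⇌ 2 Bi^3+ + 3 S^2-
Stoichiometry gives [Bi^3+] = (2/3)[S^2-] = 2.13 × 10^-20 M.
Ksp = [Bi^3+]^2[S^2-]^3
Ksp = (2.13 × 10^-20)^2 × (3.2 × 10^-20)^3 = 1.5 × 10^-98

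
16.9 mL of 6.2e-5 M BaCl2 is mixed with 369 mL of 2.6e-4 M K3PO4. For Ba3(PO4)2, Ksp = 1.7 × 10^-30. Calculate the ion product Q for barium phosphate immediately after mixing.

Q = 1.2 x 10^-24

Total volume = 16.9 + 369 = 385.9 mL.
[Ba^2+] = 6.2 × 10^-5 × (16.9/385.9) = 2.72 × 10^-6 M
[PO4^3-] = 2.6 x 10^-4 × (369/385.9) = 2.49 × 10^-4 M
Ba3(PO4)2(s) ⇌ 3 Ba^2+ + 2 PO4^3-, so Q = [Ba^2+]^3[PO4^3-]^2
Q = (2.72 × 10^-6)^3(2.49 x 10^-4)^2 = 1.2 x 10^-24
Q > Ksp, so Ba3(PO4)2 will precipitate.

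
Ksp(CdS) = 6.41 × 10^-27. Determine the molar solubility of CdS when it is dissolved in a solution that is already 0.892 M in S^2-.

s ≈ 7.19e-27 M

CdS(s) ⇌ Cd^2+(aq) + S^2-(aq)
Ksp = [Cd^2+][S^2-]
If s mol/L dissolves here, [Cd^2+] = s, [S^2-] = 0.892 + s ≈ 0.892 (Ksp is small, so little additional dissolves).
Ksp ≈ s × 0.892
s = 7.19 × 10^-27 M
Check: s = 7.2 x 10^-27 ≪ 0.892, so the approximation is valid.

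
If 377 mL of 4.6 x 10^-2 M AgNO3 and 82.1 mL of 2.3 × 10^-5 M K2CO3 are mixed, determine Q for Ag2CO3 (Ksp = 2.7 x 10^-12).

Q = 5.9 × 10^-9

Total volume = 377 + 82.1 = 459.1 mL.
[Ag^+] = 4.6 × 10^-2 × (377/459.1) = 3.78 × 10^-2 M
[CO3^2-] = 2.3 × 10^-5 × (82.1/459.1) = 4.11 × 10^-6 M
Ag2CO3(s) ⇌ 2 Ag^+ + CO3^2-, so Q = [Ag^+]^2[CO3^2-]
Q = (3.78 × 10^-2)^2(4.11 × 10^-6) = 5.9 × 10^-9
Q > Ksp, so Ag2CO3 will precipitate.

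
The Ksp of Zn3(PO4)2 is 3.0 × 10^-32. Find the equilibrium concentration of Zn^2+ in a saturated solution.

[Zn^2+] = 5.8 × 10^-7 M

Zn3(PO4)2(s) ⇌ 3 Zn^2+(aq) + 2 PO4^3-(aq)
Ksp = [Zn^2+]^3[PO4^3-]^2
For each mole of Zn3(PO4)2 that dissolves: [Zn^2+] = 3s, [PO4^3-] = 2s.
Ksp = (3s)^3(2s)^2 = 108s^5
s^5 = 3.0 × 10^-32 / 108, so s = 1.94 × 10^-7 M
[Zn^2+] = 3s = 5.8 × 10^-7 M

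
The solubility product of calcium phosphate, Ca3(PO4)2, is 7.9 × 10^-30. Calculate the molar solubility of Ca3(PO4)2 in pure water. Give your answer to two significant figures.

5.9 × 10^-7 M

Ca3(PO4)2(s) ⇌ 3 Ca^2+(aq) + 2 PO4^3-(aq)
Ksp = [Ca^2+]^3[PO4^3-]^2
Let s = molar solubility. Then [Ca^2+] = 3s and [PO4^3-] = 2s.
Substituting: Ksp = (3s)^3(2s)^2 = 108s^5
s^5 = 7.9 × 10^-30 / 108, so s = 5.9 × 10^-7 M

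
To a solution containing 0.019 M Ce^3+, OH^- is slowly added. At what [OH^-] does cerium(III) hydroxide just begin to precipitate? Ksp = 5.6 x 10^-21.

6.7 × 10^-7 M

Ce(OH)3(s) ⇌ Ce^3+ + 3 OH^-
Ksp = [Ce^3+][OH^-]^3
Precipitation begins when Q = Ksp. With [Ce^3+] = 0.019 M:
5.6 x 10^-21 = (0.019) × [OH^-]^3
[OH^-] = (5.6 x 10^-21 / 1.9 x 10^-2)^(1/3) = 6.7 × 10^-7 M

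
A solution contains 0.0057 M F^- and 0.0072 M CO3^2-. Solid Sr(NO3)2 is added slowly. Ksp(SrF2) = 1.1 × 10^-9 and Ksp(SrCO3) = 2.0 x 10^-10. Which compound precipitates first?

SrCO3

Each salt begins to precipitate when Q = Ksp, i.e. when [Sr^2+] reaches its threshold.
For SrF2: 1.1 × 10^-9 = (0.0057)^2 × [Sr^2+]  ⇒  [Sr^2+] = 3.4 × 10^-5 M.
For SrCO3: 2.0 x 10^-10 = 0.0072 × [Sr^2+]  ⇒  [Sr^2+] = 2.8 × 10^-8 M.
The salt with the lower threshold [Sr^2+] precipitates first: SrCO3.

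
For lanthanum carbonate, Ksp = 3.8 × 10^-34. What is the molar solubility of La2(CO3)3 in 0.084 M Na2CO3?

La2(CO3)3(s) ⇌ 2 La^3+(aq) + 3 CO3^2-(aq)
Ksp = [La^3+]^2[CO3^2-]^3
If s mol/L dissolves here, [La^3+] = 2s, [CO3^2-] = 0.084 + 3s ≈ 0.084 (Ksp is small, so little additional dissolves).
Ksp ≈ (2s)^2 × (0.084)^3
s = 4.0 × 10^-16 M
Check: 3s = 1.2 x 10^-15 ≪ 0.084, so the approximation is valid.

4.0e-16 M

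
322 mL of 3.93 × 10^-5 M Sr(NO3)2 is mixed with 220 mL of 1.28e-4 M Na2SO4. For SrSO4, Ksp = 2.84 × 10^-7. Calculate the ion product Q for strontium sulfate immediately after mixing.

Q = 1.21 × 10^-9

Total volume = 322 + 220 = 542 mL.
[Sr^2+] = 3.93 x 10^-5 × (322/542) = 2.335 x 10^-5 M
[SO4^2-] = 1.28 x 10^-4 × (220/542) = 5.196 × 10^-5 M
SrSO4(s) ⇌ Sr^2+ + SO4^2-, so Q = [Sr^2+][SO4^2-]
Q = (2.335 × 10^-5)(5.196 × 10^-5) = 1.21 × 10^-9
Q < Ksp, so no precipitate of SrSO4 forms.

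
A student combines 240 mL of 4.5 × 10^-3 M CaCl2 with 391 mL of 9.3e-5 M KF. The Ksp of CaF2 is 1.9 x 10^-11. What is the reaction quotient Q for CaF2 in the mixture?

Q = 5.7e-12

Total volume = 240 + 391 = 631 mL.
[Ca^2+] = 4.5 x 10^-3 × (240/631) = 1.71 x 10^-3 M
[F^-] = 9.3 x 10^-5 × (391/631) = 5.76 × 10^-5 M
CaF2(s) ⇌ Ca^2+(aq) + 2 F^-(aq), so Q = [Ca^2+][F^-]^2
Q = (1.71 × 10^-3)(5.76 x 10^-5)^2 = 5.7 × 10^-12
Q < Ksp, so no precipitate of CaF2 forms.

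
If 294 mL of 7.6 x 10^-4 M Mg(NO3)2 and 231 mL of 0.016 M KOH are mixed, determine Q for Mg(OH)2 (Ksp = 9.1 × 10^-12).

Total volume = 294 + 231 = 525 mL.
[Mg^2+] = 7.6 × 10^-4 × (294/525) = 4.26 × 10^-4 M
[OH^-] = 1.6 × 10^-2 × (231/525) = 7.04 × 10^-3 M
Mg(OH)2(s) ⇌ Mg^2+(aq) + 2 OH^-(aq), so Q = [Mg^2+][OH^-]^2
Q = (4.26 × 10^-4)(7.04 × 10^-3)^2 = 2.1 x 10^-8
Q > Ksp, so Mg(OH)2 will precipitate.

2.1 × 10^-8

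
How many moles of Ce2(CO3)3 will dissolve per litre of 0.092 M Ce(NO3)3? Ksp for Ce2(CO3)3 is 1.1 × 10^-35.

3.6 x 10^-12 M

Ce2(CO3)3(s) ⇌ 2 Ce^3+(aq) + 3 CO3^2-(aq)
Ksp = [Ce^3+]^2[CO3^2-]^3
Let s be the molar solubility in this solution. [Ce^3+] = 0.092 + 2s ≈ 0.092, [CO3^2-] = 3s (Ksp is small, so little additional dissolves).
Ksp ≈ (0.092)^2 × (3s)^3
s = 3.6 × 10^-12 M
Check: 2s = 7.3 × 10^-12 ≪ 0.092, so the approximation is valid.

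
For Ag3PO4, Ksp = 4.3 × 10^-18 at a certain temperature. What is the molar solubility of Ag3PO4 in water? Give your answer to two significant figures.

Ag3PO4(s) ⇌ 3 Ag^+(aq) + PO4^3-(aq)
Ksp = [Ag^+]^3[PO4^3-]
If s mol/L of Ag3PO4 dissolves, [Ag^+] = 3s and [PO4^3-] = s.
Ksp = (3s)^3s = 27s^4
Solving, s = (4.3 × 10^-18/27)^(1/4) = 2.0 x 10^-5 M

s = 2.0 × 10^-5 M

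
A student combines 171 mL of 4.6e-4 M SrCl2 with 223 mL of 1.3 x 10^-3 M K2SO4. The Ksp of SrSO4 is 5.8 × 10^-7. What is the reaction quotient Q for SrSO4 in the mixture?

1.5 × 10^-7

Total volume = 171 + 223 = 394 mL.
[Sr^2+] = 4.6 x 10^-4 × (171/394) = 2.00 × 10^-4 M
[SO4^2-] = 1.3 × 10^-3 × (223/394) = 7.36 × 10^-4 M
SrSO4(s) <=> Sr^2+(aq) + SO4^2-(aq), so Q = [Sr^2+][SO4^2-]
Q = (2.00 x 10^-4)(7.36 × 10^-4) = 1.5 × 10^-7
Q < Ksp, so no precipitate of SrSO4 forms.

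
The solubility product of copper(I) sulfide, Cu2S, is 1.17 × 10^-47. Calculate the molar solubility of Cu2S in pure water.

Cu2S(s) ⇌ 2 Cu^+(aq) + S^2-(aq)
Ksp = [Cu^+]^2[S^2-]
Let s = molar solubility. Then [Cu^+] = 2s and [S^2-] = s.
Ksp = (2s)^2s = 4s^3
Solving, s = (1.17 × 10^-47/4)^(1/3) = 1.43 × 10^-16 M

s ≈ 1.43 × 10^-16 M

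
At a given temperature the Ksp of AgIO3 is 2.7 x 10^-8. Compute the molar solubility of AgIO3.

s = 1.6e-4 M

AgIO3(s) <=> Ag^+(aq) + IO3^-(aq)
Ksp = [Ag^+][IO3^-]
For each mole of AgIO3 that dissolves: [Ag^+] = s, [IO3^-] = s.
Ksp = (s)(s) = s^2
s = √(2.7 x 10^-8) = 1.6 × 10^-4 M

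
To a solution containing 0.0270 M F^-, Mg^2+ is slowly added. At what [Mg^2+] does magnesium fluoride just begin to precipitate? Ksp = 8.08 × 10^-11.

MgF2(s) <=> Mg^2+ + 2 F^-
Ksp = [Mg^2+][F^-]^2
Precipitation begins when Q = Ksp. With [F^-] = 0.0270 M:
8.08 × 10^-11 = (0.0270)^2 × [Mg^2+]
[Mg^2+] = (8.08 × 10^-11 / 7.290 × 10^-4) = 1.11 x 10^-7 M

[Mg^2+] = 1.11e-7 M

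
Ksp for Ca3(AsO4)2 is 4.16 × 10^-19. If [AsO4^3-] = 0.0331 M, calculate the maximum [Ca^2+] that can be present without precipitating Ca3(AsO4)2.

Ca3(AsO4)2(s) <=> 3 Ca^2+(aq) + 2 AsO4^3-(aq)
Ksp = [Ca^2+]^3[AsO4^3-]^2
Precipitation begins when Q = Ksp. With [AsO4^3-] = 0.0331 M:
4.16 × 10^-19 = (0.0331)^2 × [Ca^2+]^3
[Ca^2+] = (4.16 × 10^-19 / 1.096 × 10^-3)^(1/3) = 7.24 × 10^-6 M

[Ca^2+] = 7.24e-6 M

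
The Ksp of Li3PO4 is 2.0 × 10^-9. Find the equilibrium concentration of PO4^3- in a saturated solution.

[PO4^3-] = 2.9 x 10^-3 M

Li3PO4(s) ⇌ 3 Li^+(aq) + PO4^3-(aq)
Ksp = [Li^+]^3[PO4^3-]
Let s = molar solubility. Then [Li^+] = 3s and [PO4^3-] = s.
Ksp = (3s)^3s = 27s^4
Solving, s = (2.0 × 10^-9/27)^(1/4) = 2.93 × 10^-3 M
[PO4^3-] = s = 2.9 × 10^-3 M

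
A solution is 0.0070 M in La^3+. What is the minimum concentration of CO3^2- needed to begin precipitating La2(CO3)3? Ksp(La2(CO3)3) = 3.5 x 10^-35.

La2(CO3)3(s) ⇌ 2 La^3+(aq) + 3 CO3^2-(aq)
Ksp = [La^3+]^2[CO3^2-]^3
Precipitation begins when Q = Ksp. With [La^3+] = 0.0070 M:
3.5 x 10^-35 = (0.0070)^2 × [CO3^2-]^3
[CO3^2-] = (3.5 x 10^-35 / 4.90 × 10^-5)^(1/3) = 8.9 x 10^-11 M

[CO3^2-] ≈ 8.9 × 10^-11 M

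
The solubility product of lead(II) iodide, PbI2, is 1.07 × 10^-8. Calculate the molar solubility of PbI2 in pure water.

s = 1.39 x 10^-3 M

PbI2(s) ⇌ Pb^2+ + 2 I^-
Ksp = [Pb^2+][I^-]^2
For each mole of PbI2 that dissolves: [Pb^2+] = s, [I^-] = 2s.
Ksp = s(2s)^2 = 4s^3
s^3 = 1.07 × 10^-8 / 4, so s = 1.39 x 10^-3 M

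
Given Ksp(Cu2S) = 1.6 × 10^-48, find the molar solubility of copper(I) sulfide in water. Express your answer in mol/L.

Cu2S(s) <=> 2 Cu^+ + S^2-
Ksp = [Cu^+]^2[S^2-]
Let s = molar solubility. Then [Cu^+] = 2s and [S^2-] = s.
So Ksp = (2s)^2 × s = 4s^3
Solving, s = (1.6 × 10^-48/4)^(1/3) = 7.4 × 10^-17 M

7.4e-17 M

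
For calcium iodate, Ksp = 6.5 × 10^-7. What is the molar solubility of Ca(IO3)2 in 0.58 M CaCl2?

Ca(IO3)2(s) <=> Ca^2+ + 2 IO3^-
Ksp = [Ca^2+][IO3^-]^2
If s mol/L dissolves here, [Ca^2+] = 0.58 + s ≈ 0.58, [IO3^-] = 2s (since Ca^2+ from CaCl2 dominates).
Ksp ≈ 0.58 × (2s)^2
s = 5.3 × 10^-4 M
Check: s = 5.3 x 10^-4 ≪ 0.58, so the approximation is valid.

s ≈ 5.3e-4 M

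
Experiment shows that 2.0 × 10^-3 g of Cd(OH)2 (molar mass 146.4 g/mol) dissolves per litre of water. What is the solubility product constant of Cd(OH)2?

Ksp ≈ 1.0e-14

Molar solubility s = (2.0 × 10^-3 g/L) / (146.4 g/mol) = 1.37 × 10^-5 M.
Cd(OH)2(s) ⇌ Cd^2+(aq) + 2 OH^-(aq)
If s mol/L of Cd(OH)2 dissolves, [Cd^2+] = s and [OH^-] = 2s.
Ksp = [Cd^2+][OH^-]^2
Substituting: Ksp = s(2s)^2 = 4s^3
Ksp = 4 × (1.37 × 10^-5)^3 = 1.0 × 10^-14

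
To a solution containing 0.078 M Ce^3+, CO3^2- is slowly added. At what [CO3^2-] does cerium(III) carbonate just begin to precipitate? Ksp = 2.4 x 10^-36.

[CO3^2-] = 7.3e-12 M

Ce2(CO3)3(s) ⇌ 2 Ce^3+(aq) + 3 CO3^2-(aq)
Ksp = [Ce^3+]^2[CO3^2-]^3
Precipitation begins when Q = Ksp. With [Ce^3+] = 0.078 M:
2.4 x 10^-36 = (0.078)^2 × [CO3^2-]^3
[CO3^2-] = (2.4 x 10^-36 / 6.08 × 10^-3)^(1/3) = 7.3 × 10^-12 M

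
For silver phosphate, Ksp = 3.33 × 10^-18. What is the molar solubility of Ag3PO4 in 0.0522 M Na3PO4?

1.33 × 10^-6 M

Ag3PO4(s) ⇌ 3 Ag^+ + PO4^3-
Ksp = [Ag^+]^3[PO4^3-]
Let s = moles of Ag3PO4 that dissolve per litre. [Ag^+] = 3s, [PO4^3-] = 0.0522 + s ≈ 0.0522 (common-ion effect: PO4^3- is already 0.0522 M).
Ksp ≈ (3s)^3 × 0.0522
s = 1.33 × 10^-6 M
Check: s = 1.3 × 10^-6 ≪ 0.0522, so the approximation is valid.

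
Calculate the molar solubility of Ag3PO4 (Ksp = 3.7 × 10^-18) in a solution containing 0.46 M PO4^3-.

s ≈ 6.7e-7 M

Ag3PO4(s) <=> 3 Ag^+ + PO4^3-
Ksp = [Ag^+]^3[PO4^3-]
Let s be the molar solubility in this solution. [Ag^+] = 3s, [PO4^3-] = 0.46 + s ≈ 0.46 (common-ion effect: PO4^3- is already 0.46 M).
Ksp ≈ (3s)^3 × 0.46
s = 6.7 x 10^-7 M
Check: s = 6.7 × 10^-7 ≪ 0.46, so the approximation is valid.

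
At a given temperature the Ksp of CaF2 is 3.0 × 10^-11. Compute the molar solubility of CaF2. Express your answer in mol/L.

s = 2.0 x 10^-4 M

CaF2(s) ⇌ Ca^2+ + 2 F^-
Ksp = [Ca^2+][F^-]^2
If s mol/L of CaF2 dissolves, [Ca^2+] = s and [F^-] = 2s.
Ksp = s(2s)^2 = 4s^3
s^3 = 3.0 × 10^-11 / 4, so s = 2.0 × 10^-4 M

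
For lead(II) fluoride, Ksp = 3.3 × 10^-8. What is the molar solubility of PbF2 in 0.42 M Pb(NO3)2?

s ≈ 1.4 × 10^-4 M

PbF2(s) ⇌ Pb^2+ + 2 F^-
Ksp = [Pb^2+][F^-]^2
Let s be the molar solubility in this solution. [Pb^2+] = 0.42 + s ≈ 0.42, [F^-] = 2s (since Pb^2+ from Pb(NO3)2 dominates).
Ksp ≈ 0.42 × (2s)^2
s = 1.4 × 10^-4 M
Check: s = 1.4 × 10^-4 ≪ 0.42, so the approximation is valid.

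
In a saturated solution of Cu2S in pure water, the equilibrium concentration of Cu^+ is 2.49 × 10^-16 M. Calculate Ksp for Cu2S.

7.72e-48

Cu2S(s) ⇌ 2 Cu^+ + S^2-
Stoichiometry gives [S^2-] = (1/2)[Cu^+] = 1.245 × 10^-16 M.
Ksp = [Cu^+]^2[S^2-]
Ksp = (2.49 × 10^-16)^2 × 1.245 × 10^-16 = 7.72 × 10^-48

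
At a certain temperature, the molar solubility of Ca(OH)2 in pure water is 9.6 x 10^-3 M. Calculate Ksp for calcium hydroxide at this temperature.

Ca(OH)2(s) <=> Ca^2+ + 2 OH^-
For each mole of Ca(OH)2 that dissolves: [Ca^2+] = s, [OH^-] = 2s.
Ksp = [Ca^2+][OH^-]^2
Ksp = s(2s)^2 = 4s^3
Ksp = 4 × (9.6 × 10^-3)^3 = 3.5 × 10^-6

3.5 × 10^-6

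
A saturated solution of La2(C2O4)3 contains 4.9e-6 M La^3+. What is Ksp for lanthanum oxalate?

Ksp ≈ 9.5 × 10^-27

La2(C2O4)3(s) ⇌ 2 La^3+ + 3 C2O4^2-
Stoichiometry gives [C2O4^2-] = (3/2)[La^3+] = 7.35 × 10^-6 M.
Ksp = [La^3+]^2[C2O4^2-]^3
Ksp = (4.9 × 10^-6)^2 × (7.35 x 10^-6)^3 = 9.5 x 10^-27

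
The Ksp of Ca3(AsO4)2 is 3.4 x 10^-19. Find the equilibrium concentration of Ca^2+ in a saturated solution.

Ca3(AsO4)2(s) ⇌ 3 Ca^2+ + 2 AsO4^3-
Ksp = [Ca^2+]^3[AsO4^3-]^2
For each mole of Ca3(AsO4)2 that dissolves: [Ca^2+] = 3s, [AsO4^3-] = 2s.
So Ksp = (3s)^3 × (2s)^2 = 108s^5
Solving, s = (3.4 x 10^-19/108)^(1/5) = 7.94 × 10^-5 M
[Ca^2+] = 3s = 2.4 × 10^-4 M

[Ca^2+] ≈ 2.4 x 10^-4 M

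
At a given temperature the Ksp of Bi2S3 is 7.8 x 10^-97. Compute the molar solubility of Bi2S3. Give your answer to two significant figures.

Bi2S3(s) ⇌ 2 Bi^3+ + 3 S^2-
Ksp = [Bi^3+]^2[S^2-]^3
For each mole of Bi2S3 that dissolves: [Bi^3+] = 2s, [S^2-] = 3s.
So Ksp = (2s)^2 × (3s)^3 = 108s^5
s^5 = 7.8 x 10^-97 / 108, so s = 2.4 × 10^-20 M

s ≈ 2.4 × 10^-20 M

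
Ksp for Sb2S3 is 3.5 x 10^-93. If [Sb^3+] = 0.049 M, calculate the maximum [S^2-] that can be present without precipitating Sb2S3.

Sb2S3(s) ⇌ 2 Sb^3+(aq) + 3 S^2-(aq)
Ksp = [Sb^3+]^2[S^2-]^3
Precipitation begins when Q = Ksp. With [Sb^3+] = 0.049 M:
3.5 x 10^-93 = (0.049)^2 × [S^2-]^3
[S^2-] = (3.5 x 10^-93 / 2.40 × 10^-3)^(1/3) = 1.1 × 10^-30 M

1.1e-30 M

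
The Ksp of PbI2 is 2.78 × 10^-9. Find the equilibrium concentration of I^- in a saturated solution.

PbI2(s) ⇌ Pb^2+ + 2 I^-
Ksp = [Pb^2+][I^-]^2
For each mole of PbI2 that dissolves: [Pb^2+] = s, [I^-] = 2s.
Ksp = s(2s)^2 = 4s^3
s = (2.78 × 10^-9 / 4)^(1/3) = 8.858 × 10^-4 M
[I^-] = 2s = 1.77 x 10^-3 M

[I^-] = 1.77 x 10^-3 M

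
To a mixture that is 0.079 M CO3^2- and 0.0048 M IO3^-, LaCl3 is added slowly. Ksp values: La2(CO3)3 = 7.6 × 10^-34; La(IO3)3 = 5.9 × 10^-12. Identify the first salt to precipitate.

Each salt begins to precipitate when Q = Ksp, i.e. when [La^3+] reaches its threshold.
For La2(CO3)3: 7.6 × 10^-34 = (0.079)^3 × [La^3+]^2  ⇒  [La^3+] = 1.2 × 10^-15 M.
For La(IO3)3: 5.9 × 10^-12 = (0.0048)^3 × [La^3+]  ⇒  [La^3+] = 5.3 × 10^-5 M.
The salt with the lower threshold [La^3+] precipitates first: La2(CO3)3.

La2(CO3)3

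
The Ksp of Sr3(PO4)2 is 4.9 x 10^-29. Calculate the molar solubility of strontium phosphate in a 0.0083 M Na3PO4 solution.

s = 3.0 × 10^-9 M

Sr3(PO4)2(s) <=> 3 Sr^2+(aq) + 2 PO4^3-(aq)
Ksp = [Sr^2+]^3[PO4^3-]^2
If s mol/L dissolves here, [Sr^2+] = 3s, [PO4^3-] = 0.0083 + 2s ≈ 0.0083 (Ksp is small, so little additional dissolves).
Ksp ≈ (3s)^3 × (0.0083)^2
s = 3.0 x 10^-9 M
Check: 2s = 6.0 x 10^-9 ≪ 0.0083, so the approximation is valid.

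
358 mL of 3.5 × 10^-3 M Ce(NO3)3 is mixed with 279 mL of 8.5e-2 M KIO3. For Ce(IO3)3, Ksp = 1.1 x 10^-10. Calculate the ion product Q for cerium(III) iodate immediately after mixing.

Q ≈ 1.0 × 10^-7

Total volume = 358 + 279 = 637 mL.
[Ce^3+] = 3.5 × 10^-3 × (358/637) = 1.97 × 10^-3 M
[IO3^-] = 8.5 × 10^-2 × (279/637) = 3.72 x 10^-2 M
Ce(IO3)3(s) <=> Ce^3+(aq) + 3 IO3^-(aq), so Q = [Ce^3+][IO3^-]^3
Q = (1.97 × 10^-3)(3.72 × 10^-2)^3 = 1.0 x 10^-7
Q > Ksp, so Ce(IO3)3 will precipitate.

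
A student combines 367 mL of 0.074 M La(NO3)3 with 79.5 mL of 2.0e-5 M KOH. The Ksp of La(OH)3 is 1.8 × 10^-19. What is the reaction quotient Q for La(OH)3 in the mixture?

Total volume = 367 + 79.5 = 446.5 mL.
[La^3+] = 7.4 × 10^-2 × (367/446.5) = 6.08 × 10^-2 M
[OH^-] = 2.0 × 10^-5 × (79.5/446.5) = 3.56 x 10^-6 M
La(OH)3(s) <=> La^3+ + 3 OH^-, so Q = [La^3+][OH^-]^3
Q = (6.08 × 10^-2)(3.56 × 10^-6)^3 = 2.7 × 10^-18
Q > Ksp, so La(OH)3 will precipitate.

Q = 2.7 x 10^-18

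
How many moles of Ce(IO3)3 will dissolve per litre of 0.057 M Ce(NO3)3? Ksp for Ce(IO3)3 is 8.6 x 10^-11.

s = 3.8e-4 M

Ce(IO3)3(s) <=> Ce^3+ + 3 IO3^-
Ksp = [Ce^3+][IO3^-]^3
Let s be the molar solubility in this solution. [Ce^3+] = 0.057 + s ≈ 0.057, [IO3^-] = 3s (common-ion effect: Ce^3+ is already 0.057 M).
Ksp ≈ 0.057 × (3s)^3
s = 3.8 × 10^-4 M
Check: s = 3.8 × 10^-4 ≪ 0.057, so the approximation is valid.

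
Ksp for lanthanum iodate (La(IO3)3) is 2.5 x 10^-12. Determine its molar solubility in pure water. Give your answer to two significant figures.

5.5 × 10^-4 M

La(IO3)3(s) ⇌ La^3+ + 3 IO3^-
Ksp = [La^3+][IO3^-]^3
For each mole of La(IO3)3 that dissolves: [La^3+] = s, [IO3^-] = 3s.
Ksp = s(3s)^3 = 27s^4
Solving, s = (2.5 x 10^-12/27)^(1/4) = 5.5 × 10^-4 M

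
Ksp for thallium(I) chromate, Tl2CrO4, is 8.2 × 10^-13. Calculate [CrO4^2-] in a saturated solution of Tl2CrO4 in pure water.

[CrO4^2-] ≈ 5.9e-5 M

Tl2CrO4(s) ⇌ 2 Tl^+(aq) + CrO4^2-(aq)
Ksp = [Tl^+]^2[CrO4^2-]
If s mol/L of Tl2CrO4 dissolves, [Tl^+] = 2s and [CrO4^2-] = s.
Substituting: Ksp = (2s)^2s = 4s^3
s^3 = 8.2 × 10^-13 / 4, so s = 5.90 × 10^-5 M
[CrO4^2-] = s = 5.9 × 10^-5 M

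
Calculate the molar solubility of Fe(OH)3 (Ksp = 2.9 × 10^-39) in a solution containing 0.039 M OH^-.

Fe(OH)3(s) <=> Fe^3+ + 3 OH^-
Ksp = [Fe^3+][OH^-]^3
Let s = moles of Fe(OH)3 that dissolve per litre. [Fe^3+] = s, [OH^-] = 0.039 + 3s ≈ 0.039 (common-ion effect: OH^- is already 0.039 M).
Ksp ≈ s × (0.039)^3
s = 4.9 × 10^-35 M
Check: 3s = 1.5 × 10^-34 ≪ 0.039, so the approximation is valid.

s = 4.9 × 10^-35 M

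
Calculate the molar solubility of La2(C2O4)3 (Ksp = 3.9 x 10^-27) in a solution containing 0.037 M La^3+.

La2(C2O4)3(s) ⇌ 2 La^3+(aq) + 3 C2O4^2-(aq)
Ksp = [La^3+]^2[C2O4^2-]^3
Let s = moles of La2(C2O4)3 that dissolve per litre. [La^3+] = 0.037 + 2s ≈ 0.037, [C2O4^2-] = 3s (common-ion effect: La^3+ is already 0.037 M).
Ksp ≈ (0.037)^2 × (3s)^3
s = 4.7 x 10^-9 M
Check: 2s = 9.5 x 10^-9 ≪ 0.037, so the approximation is valid.

4.7 × 10^-9 M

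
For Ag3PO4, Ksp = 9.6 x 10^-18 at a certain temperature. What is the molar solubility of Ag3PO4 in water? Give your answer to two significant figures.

Ag3PO4(s) ⇌ 3 Ag^+ + PO4^3-
Ksp = [Ag^+]^3[PO4^3-]
For each mole of Ag3PO4 that dissolves: [Ag^+] = 3s, [PO4^3-] = s.
Substituting: Ksp = (3s)^3s = 27s^4
s = (9.6 x 10^-18 / 27)^(1/4) = 2.4 × 10^-5 M

s = 2.4 × 10^-5 M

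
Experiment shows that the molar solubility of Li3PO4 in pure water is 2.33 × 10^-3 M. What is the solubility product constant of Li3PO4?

Li3PO4(s) ⇌ 3 Li^+ + PO4^3-
If s mol/L of Li3PO4 dissolves, [Li^+] = 3s and [PO4^3-] = s.
Ksp = [Li^+]^3[PO4^3-]
Substituting: Ksp = (3s)^3s = 27s^4
Ksp = 27 × (2.33 x 10^-3)^4 = 7.96 x 10^-10

Ksp = 7.96 × 10^-10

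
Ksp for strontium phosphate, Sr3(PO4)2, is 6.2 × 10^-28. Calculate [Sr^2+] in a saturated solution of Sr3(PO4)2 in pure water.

Sr3(PO4)2(s) ⇌ 3 Sr^2+ + 2 PO4^3-
Ksp = [Sr^2+]^3[PO4^3-]^2
With molar solubility s: [Sr^2+] = 3s, [PO4^3-] = 2s.
So Ksp = (3s)^3 × (2s)^2 = 108s^5
s^5 = 6.2 × 10^-28 / 108, so s = 1.42 × 10^-6 M
[Sr^2+] = 3s = 4.3 × 10^-6 M

[Sr^2+] = 4.3 × 10^-6 M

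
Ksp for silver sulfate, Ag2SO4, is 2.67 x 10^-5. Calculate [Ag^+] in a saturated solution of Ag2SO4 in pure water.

0.0377 M

Ag2SO4(s) ⇌ 2 Ag^+ + SO4^2-
Ksp = [Ag^+]^2[SO4^2-]
For each mole of Ag2SO4 that dissolves: [Ag^+] = 2s, [SO4^2-] = s.
Ksp = (2s)^2s = 4s^3
s^3 = 2.67 x 10^-5 / 4, so s = 1.883 x 10^-2 M
[Ag^+] = 2s = 3.77 × 10^-2 M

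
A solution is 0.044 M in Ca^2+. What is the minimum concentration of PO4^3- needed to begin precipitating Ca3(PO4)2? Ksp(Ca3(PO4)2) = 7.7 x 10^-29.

[PO4^3-] ≈ 9.5 × 10^-13 M

Ca3(PO4)2(s) ⇌ 3 Ca^2+ + 2 PO4^3-
Ksp = [Ca^2+]^3[PO4^3-]^2
Precipitation begins when Q = Ksp. With [Ca^2+] = 0.044 M:
7.7 x 10^-29 = (0.044)^3 × [PO4^3-]^2
[PO4^3-] = (7.7 x 10^-29 / 8.52 × 10^-5)^(1/2) = 9.5 x 10^-13 M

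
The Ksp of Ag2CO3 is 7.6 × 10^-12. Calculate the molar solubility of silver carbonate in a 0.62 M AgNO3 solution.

Ag2CO3(s) ⇌ 2 Ag^+(aq) + CO3^2-(aq)
Ksp = [Ag^+]^2[CO3^2-]
Let s be the molar solubility in this solution. [Ag^+] = 0.62 + 2s ≈ 0.62, [CO3^2-] = s (Ksp is small, so little additional dissolves).
Ksp ≈ (0.62)^2 × s
s = 2.0 × 10^-11 M
Check: 2s = 4.0 × 10^-11 ≪ 0.62, so the approximation is valid.

s ≈ 2.0 × 10^-11 M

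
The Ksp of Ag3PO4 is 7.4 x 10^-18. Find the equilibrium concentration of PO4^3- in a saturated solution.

[PO4^3-] = 2.3 × 10^-5 M

Ag3PO4(s) <=> 3 Ag^+(aq) + PO4^3-(aq)
Ksp = [Ag^+]^3[PO4^3-]
Let s = molar solubility. Then [Ag^+] = 3s and [PO4^3-] = s.
Substituting: Ksp = (3s)^3s = 27s^4
s = (7.4 x 10^-18 / 27)^(1/4) = 2.29 × 10^-5 M
[PO4^3-] = s = 2.3 × 10^-5 M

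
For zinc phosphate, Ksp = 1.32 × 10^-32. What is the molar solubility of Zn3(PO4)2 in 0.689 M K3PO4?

s ≈ 1.01 × 10^-11 M

Zn3(PO4)2(s) ⇌ 3 Zn^2+(aq) + 2 PO4^3-(aq)
Ksp = [Zn^2+]^3[PO4^3-]^2
If s mol/L dissolves here, [Zn^2+] = 3s, [PO4^3-] = 0.689 + 2s ≈ 0.689 (Ksp is small, so little additional dissolves).
Ksp ≈ (3s)^3 × (0.689)^2
s = 1.01 x 10^-11 M
Check: 2s = 2.0 × 10^-11 ≪ 0.689, so the approximation is valid.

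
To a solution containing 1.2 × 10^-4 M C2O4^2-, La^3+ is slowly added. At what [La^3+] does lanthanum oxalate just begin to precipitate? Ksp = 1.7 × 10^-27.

La2(C2O4)3(s) <=> 2 La^3+(aq) + 3 C2O4^2-(aq)
Ksp = [La^3+]^2[C2O4^2-]^3
Precipitation begins when Q = Ksp. With [C2O4^2-] = 1.2 × 10^-4 M:
1.7 × 10^-27 = (1.2 × 10^-4)^3 × [La^3+]^2
[La^3+] = (1.7 × 10^-27 / 1.73 × 10^-12)^(1/2) = 3.1 × 10^-8 M

[La^3+] ≈ 3.1 × 10^-8 M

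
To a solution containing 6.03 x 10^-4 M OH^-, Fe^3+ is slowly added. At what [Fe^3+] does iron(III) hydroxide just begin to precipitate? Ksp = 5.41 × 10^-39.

[Fe^3+] ≈ 2.47e-29 M

Fe(OH)3(s) ⇌ Fe^3+(aq) + 3 OH^-(aq)
Ksp = [Fe^3+][OH^-]^3
Precipitation begins when Q = Ksp. With [OH^-] = 6.03 x 10^-4 M:
5.41 × 10^-39 = (6.03 x 10^-4)^3 × [Fe^3+]
[Fe^3+] = (5.41 × 10^-39 / 2.193 × 10^-10) = 2.47 x 10^-29 M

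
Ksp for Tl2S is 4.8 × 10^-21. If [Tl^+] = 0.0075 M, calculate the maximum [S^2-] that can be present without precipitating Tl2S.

Tl2S(s) ⇌ 2 Tl^+ + S^2-
Ksp = [Tl^+]^2[S^2-]
Precipitation begins when Q = Ksp. With [Tl^+] = 0.0075 M:
4.8 × 10^-21 = (0.0075)^2 × [S^2-]
[S^2-] = (4.8 × 10^-21 / 5.63 × 10^-5) = 8.5 x 10^-17 M

[S^2-] = 8.5 x 10^-17 M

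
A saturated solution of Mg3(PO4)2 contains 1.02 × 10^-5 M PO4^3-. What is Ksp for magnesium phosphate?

Ksp = 3.73e-25

Mg3(PO4)2(s) ⇌ 3 Mg^2+(aq) + 2 PO4^3-(aq)
Stoichiometry gives [Mg^2+] = (3/2)[PO4^3-] = 1.530 × 10^-5 M.
Ksp = [Mg^2+]^3[PO4^3-]^2
Ksp = (1.530 × 10^-5)^3 × (1.02 × 10^-5)^2 = 3.73 × 10^-25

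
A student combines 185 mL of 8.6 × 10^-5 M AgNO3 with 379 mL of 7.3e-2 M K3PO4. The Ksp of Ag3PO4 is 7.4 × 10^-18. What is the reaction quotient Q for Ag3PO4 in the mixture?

1.1 × 10^-15

Total volume = 185 + 379 = 564 mL.
[Ag^+] = 8.6 x 10^-5 × (185/564) = 2.82 x 10^-5 M
[PO4^3-] = 7.3 x 10^-2 × (379/564) = 4.91 × 10^-2 M
Ag3PO4(s) ⇌ 3 Ag^+(aq) + PO4^3-(aq), so Q = [Ag^+]^3[PO4^3-]
Q = (2.82 x 10^-5)^3(4.91 × 10^-2) = 1.1 × 10^-15
Q > Ksp, so Ag3PO4 will precipitate.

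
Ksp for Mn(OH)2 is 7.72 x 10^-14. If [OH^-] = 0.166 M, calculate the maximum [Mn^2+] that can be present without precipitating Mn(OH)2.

2.80e-12 M

Mn(OH)2(s) <=> Mn^2+(aq) + 2 OH^-(aq)
Ksp = [Mn^2+][OH^-]^2
Precipitation begins when Q = Ksp. With [OH^-] = 0.166 M:
7.72 x 10^-14 = (0.166)^2 × [Mn^2+]
[Mn^2+] = (7.72 x 10^-14 / 2.756 x 10^-2) = 2.80 × 10^-12 M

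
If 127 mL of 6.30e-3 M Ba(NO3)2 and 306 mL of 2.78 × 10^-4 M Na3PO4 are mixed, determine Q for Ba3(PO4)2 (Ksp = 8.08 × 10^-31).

Q = 2.44 x 10^-16

Total volume = 127 + 306 = 433 mL.
[Ba^2+] = 6.30 x 10^-3 × (127/433) = 1.848 x 10^-3 M
[PO4^3-] = 2.78 x 10^-4 × (306/433) = 1.965 x 10^-4 M
Ba3(PO4)2(s) ⇌ 3 Ba^2+ + 2 PO4^3-, so Q = [Ba^2+]^3[PO4^3-]^2
Q = (1.848 × 10^-3)^3(1.965 x 10^-4)^2 = 2.44 × 10^-16
Q > Ksp, so Ba3(PO4)2 will precipitate.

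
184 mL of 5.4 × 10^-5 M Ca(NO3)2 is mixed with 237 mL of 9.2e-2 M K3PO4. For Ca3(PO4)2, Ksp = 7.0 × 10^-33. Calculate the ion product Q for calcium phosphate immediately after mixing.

Q ≈ 3.5 × 10^-17

Total volume = 184 + 237 = 421 mL.
[Ca^2+] = 5.4 × 10^-5 × (184/421) = 2.36 × 10^-5 M
[PO4^3-] = 9.2 × 10^-2 × (237/421) = 5.18 × 10^-2 M
Ca3(PO4)2(s) ⇌ 3 Ca^2+ + 2 PO4^3-, so Q = [Ca^2+]^3[PO4^3-]^2
Q = (2.36 × 10^-5)^3(5.18 x 10^-2)^2 = 3.5 x 10^-17
Q > Ksp, so Ca3(PO4)2 will precipitate.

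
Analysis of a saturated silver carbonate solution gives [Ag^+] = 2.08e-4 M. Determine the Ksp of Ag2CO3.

Ag2CO3(s) ⇌ 2 Ag^+ + CO3^2-
Stoichiometry gives [CO3^2-] = (1/2)[Ag^+] = 1.040 x 10^-4 M.
Ksp = [Ag^+]^2[CO3^2-]
Ksp = (2.08 × 10^-4)^2 × 1.040 × 10^-4 = 4.50 x 10^-12

Ksp = 4.50e-12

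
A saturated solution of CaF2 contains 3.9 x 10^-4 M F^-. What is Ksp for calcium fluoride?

Ksp = 3.0 × 10^-11

CaF2(s) <=> Ca^2+ + 2 F^-
Stoichiometry gives [Ca^2+] = (1/2)[F^-] = 1.95 × 10^-4 M.
Ksp = [Ca^2+][F^-]^2
Ksp = 1.95 × 10^-4 × (3.9 x 10^-4)^2 = 3.0 x 10^-11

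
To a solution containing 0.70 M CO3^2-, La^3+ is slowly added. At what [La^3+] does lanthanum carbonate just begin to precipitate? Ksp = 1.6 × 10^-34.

[La^3+] = 2.2 × 10^-17 M

La2(CO3)3(s) <=> 2 La^3+(aq) + 3 CO3^2-(aq)
Ksp = [La^3+]^2[CO3^2-]^3
Precipitation begins when Q = Ksp. With [CO3^2-] = 0.70 M:
1.6 × 10^-34 = (0.70)^3 × [La^3+]^2
[La^3+] = (1.6 × 10^-34 / 3.43 × 10^-1)^(1/2) = 2.2 x 10^-17 M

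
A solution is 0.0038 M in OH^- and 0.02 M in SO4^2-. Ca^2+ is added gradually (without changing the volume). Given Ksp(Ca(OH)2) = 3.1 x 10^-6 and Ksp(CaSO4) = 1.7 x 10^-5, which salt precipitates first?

CaSO4

Precipitation of each salt starts when its ion product equals its Ksp.
For Ca(OH)2: 3.1 x 10^-6 = (0.0038)^2 × [Ca^2+]  ⇒  [Ca^2+] = 2.1 × 10^-1 M.
For CaSO4: 1.7 x 10^-5 = 0.02 × [Ca^2+]  ⇒  [Ca^2+] = 8.5 × 10^-4 M.
The salt with the lower threshold [Ca^2+] precipitates first: CaSO4.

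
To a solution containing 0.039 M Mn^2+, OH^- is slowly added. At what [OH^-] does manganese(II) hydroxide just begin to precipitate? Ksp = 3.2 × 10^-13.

2.9e-6 M

Mn(OH)2(s) ⇌ Mn^2+ + 2 OH^-
Ksp = [Mn^2+][OH^-]^2
Precipitation begins when Q = Ksp. With [Mn^2+] = 0.039 M:
3.2 × 10^-13 = (0.039) × [OH^-]^2
[OH^-] = (3.2 × 10^-13 / 3.9 × 10^-2)^(1/2) = 2.9 x 10^-6 M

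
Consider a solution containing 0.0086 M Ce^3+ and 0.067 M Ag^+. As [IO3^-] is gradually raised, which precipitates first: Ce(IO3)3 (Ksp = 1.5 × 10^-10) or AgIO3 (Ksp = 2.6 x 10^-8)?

AgIO3

Precipitation of each salt starts when its ion product equals its Ksp.
For Ce(IO3)3: 1.5 × 10^-10 = 0.0086 × [IO3^-]^3  ⇒  [IO3^-] = 2.6 × 10^-3 M.
For AgIO3: 2.6 x 10^-8 = 0.067 × [IO3^-]  ⇒  [IO3^-] = 3.9 × 10^-7 M.
The salt with the lower threshold [IO3^-] precipitates first: AgIO3.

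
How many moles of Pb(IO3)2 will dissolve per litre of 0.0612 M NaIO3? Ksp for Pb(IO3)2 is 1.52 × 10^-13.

Pb(IO3)2(s) ⇌ Pb^2+ + 2 IO3^-
Ksp = [Pb^2+][IO3^-]^2
Let s = moles of Pb(IO3)2 that dissolve per litre. [Pb^2+] = s, [IO3^-] = 0.0612 + 2s ≈ 0.0612 (common-ion effect: IO3^- is already 0.0612 M).
Ksp ≈ s × (0.0612)^2
s = 4.06 x 10^-11 M
Check: 2s = 8.1 × 10^-11 ≪ 0.0612, so the approximation is valid.

4.06e-11 M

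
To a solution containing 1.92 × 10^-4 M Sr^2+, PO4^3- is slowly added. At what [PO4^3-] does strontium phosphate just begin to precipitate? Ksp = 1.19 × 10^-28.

Sr3(PO4)2(s) ⇌ 3 Sr^2+(aq) + 2 PO4^3-(aq)
Ksp = [Sr^2+]^3[PO4^3-]^2
Precipitation begins when Q = Ksp. With [Sr^2+] = 1.92 × 10^-4 M:
1.19 × 10^-28 = (1.92 × 10^-4)^3 × [PO4^3-]^2
[PO4^3-] = (1.19 × 10^-28 / 7.078 x 10^-12)^(1/2) = 4.10 × 10^-9 M

[PO4^3-] = 4.10 × 10^-9 M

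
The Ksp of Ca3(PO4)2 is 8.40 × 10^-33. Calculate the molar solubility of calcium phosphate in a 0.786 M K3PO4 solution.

Ca3(PO4)2(s) ⇌ 3 Ca^2+ + 2 PO4^3-
Ksp = [Ca^2+]^3[PO4^3-]^2
Let s be the molar solubility in this solution. [Ca^2+] = 3s, [PO4^3-] = 0.786 + 2s ≈ 0.786 (common-ion effect: PO4^3- is already 0.786 M).
Ksp ≈ (3s)^3 × (0.786)^2
s = 7.96 x 10^-12 M
Check: 2s = 1.6 × 10^-11 ≪ 0.786, so the approximation is valid.

7.96 × 10^-12 M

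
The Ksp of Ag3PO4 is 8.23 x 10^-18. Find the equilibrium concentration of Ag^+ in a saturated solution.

Ag3PO4(s) <=> 3 Ag^+(aq) + PO4^3-(aq)
Ksp = [Ag^+]^3[PO4^3-]
Let s = molar solubility. Then [Ag^+] = 3s and [PO4^3-] = s.
So Ksp = (3s)^3 × s = 27s^4
s^4 = 8.23 x 10^-18 / 27, so s = 2.350 × 10^-5 M
[Ag^+] = 3s = 7.05 × 10^-5 M

[Ag^+] = 7.05 × 10^-5 M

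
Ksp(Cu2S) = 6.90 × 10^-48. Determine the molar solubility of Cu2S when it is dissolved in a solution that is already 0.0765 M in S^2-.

Cu2S(s) <=> 2 Cu^+ + S^2-
Ksp = [Cu^+]^2[S^2-]
Let s be the molar solubility in this solution. [Cu^+] = 2s, [S^2-] = 0.0765 + s ≈ 0.0765 (common-ion effect: S^2- is already 0.0765 M).
Ksp ≈ (2s)^2 × 0.0765
s = 4.75 × 10^-24 M
Check: s = 4.7 × 10^-24 ≪ 0.0765, so the approximation is valid.

s ≈ 4.75 × 10^-24 M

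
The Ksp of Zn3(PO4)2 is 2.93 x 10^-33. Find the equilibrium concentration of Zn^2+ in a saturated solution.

Zn3(PO4)2(s) <=> 3 Zn^2+(aq) + 2 PO4^3-(aq)
Ksp = [Zn^2+]^3[PO4^3-]^2
If s mol/L of Zn3(PO4)2 dissolves, [Zn^2+] = 3s and [PO4^3-] = 2s.
So Ksp = (3s)^3 × (2s)^2 = 108s^5
Solving, s = (2.93 x 10^-33/108)^(1/5) = 1.221 x 10^-7 M
[Zn^2+] = 3s = 3.66 × 10^-7 M

[Zn^2+] ≈ 3.66 x 10^-7 M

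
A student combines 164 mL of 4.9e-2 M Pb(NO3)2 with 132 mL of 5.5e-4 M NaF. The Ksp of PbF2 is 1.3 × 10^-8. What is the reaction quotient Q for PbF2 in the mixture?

Q ≈ 1.6e-9

Total volume = 164 + 132 = 296 mL.
[Pb^2+] = 4.9 × 10^-2 × (164/296) = 2.71 x 10^-2 M
[F^-] = 5.5 × 10^-4 × (132/296) = 2.45 x 10^-4 M
PbF2(s) <=> Pb^2+(aq) + 2 F^-(aq), so Q = [Pb^2+][F^-]^2
Q = (2.71 × 10^-2)(2.45 × 10^-4)^2 = 1.6 x 10^-9
Q < Ksp, so no precipitate of PbF2 forms.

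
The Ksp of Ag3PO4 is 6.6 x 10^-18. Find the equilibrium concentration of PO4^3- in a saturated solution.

[PO4^3-] = 2.2 × 10^-5 M

Ag3PO4(s) ⇌ 3 Ag^+(aq) + PO4^3-(aq)
Ksp = [Ag^+]^3[PO4^3-]
If s mol/L of Ag3PO4 dissolves, [Ag^+] = 3s and [PO4^3-] = s.
So Ksp = (3s)^3 × s = 27s^4
Solving, s = (6.6 x 10^-18/27)^(1/4) = 2.22 × 10^-5 M
[PO4^3-] = s = 2.2 x 10^-5 M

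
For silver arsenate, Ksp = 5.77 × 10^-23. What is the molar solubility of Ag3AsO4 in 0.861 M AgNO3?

Ag3AsO4(s) ⇌ 3 Ag^+ + AsO4^3-
Ksp = [Ag^+]^3[AsO4^3-]
Let s be the molar solubility in this solution. [Ag^+] = 0.861 + 3s ≈ 0.861, [AsO4^3-] = s (Ksp is small, so little additional dissolves).
Ksp ≈ (0.861)^3 × s
s = 9.04 × 10^-23 M
Check: 3s = 2.7 x 10^-22 ≪ 0.861, so the approximation is valid.

s ≈ 9.04 × 10^-23 M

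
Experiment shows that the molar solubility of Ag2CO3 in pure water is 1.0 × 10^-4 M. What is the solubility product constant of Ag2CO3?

Ag2CO3(s) <=> 2 Ag^+(aq) + CO3^2-(aq)
For each mole of Ag2CO3 that dissolves: [Ag^+] = 2s, [CO3^2-] = s.
Ksp = [Ag^+]^2[CO3^2-]
So Ksp = (2s)^2 × s = 4s^3
With s = 1.0 × 10^-4: Ksp = 4.0 x 10^-12

Ksp ≈ 4.0 x 10^-12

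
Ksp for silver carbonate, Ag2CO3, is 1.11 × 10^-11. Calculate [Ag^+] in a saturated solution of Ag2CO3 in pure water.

Ag2CO3(s) ⇌ 2 Ag^+ + CO3^2-
Ksp = [Ag^+]^2[CO3^2-]
Let s = molar solubility. Then [Ag^+] = 2s and [CO3^2-] = s.
So Ksp = (2s)^2 × s = 4s^3
s^3 = 1.11 × 10^-11 / 4, so s = 1.405 × 10^-4 M
[Ag^+] = 2s = 2.81 x 10^-4 M

[Ag^+] ≈ 2.81 x 10^-4 M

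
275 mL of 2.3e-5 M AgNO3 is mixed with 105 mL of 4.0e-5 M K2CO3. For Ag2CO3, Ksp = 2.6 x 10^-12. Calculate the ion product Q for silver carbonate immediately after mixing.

Total volume = 275 + 105 = 380 mL.
[Ag^+] = 2.3 × 10^-5 × (275/380) = 1.66 × 10^-5 M
[CO3^2-] = 4.0 × 10^-5 × (105/380) = 1.11 × 10^-5 M
Ag2CO3(s) ⇌ 2 Ag^+ + CO3^2-, so Q = [Ag^+]^2[CO3^2-]
Q = (1.66 x 10^-5)^2(1.11 x 10^-5) = 3.1 × 10^-15
Q < Ksp, so no precipitate of Ag2CO3 forms.

3.1 x 10^-15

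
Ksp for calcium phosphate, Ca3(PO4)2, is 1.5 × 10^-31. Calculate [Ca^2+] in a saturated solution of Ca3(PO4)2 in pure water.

Ca3(PO4)2(s) ⇌ 3 Ca^2+(aq) + 2 PO4^3-(aq)
Ksp = [Ca^2+]^3[PO4^3-]^2
For each mole of Ca3(PO4)2 that dissolves: [Ca^2+] = 3s, [PO4^3-] = 2s.
Ksp = (3s)^3(2s)^2 = 108s^5
Solving, s = (1.5 × 10^-31/108)^(1/5) = 2.68 x 10^-7 M
[Ca^2+] = 3s = 8.0 x 10^-7 M

8.0 × 10^-7 M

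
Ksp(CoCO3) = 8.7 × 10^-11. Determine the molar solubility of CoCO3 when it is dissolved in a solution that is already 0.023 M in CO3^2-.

CoCO3(s) <=> Co^2+ + CO3^2-
Ksp = [Co^2+][CO3^2-]
If s mol/L dissolves here, [Co^2+] = s, [CO3^2-] = 0.023 + s ≈ 0.023 (Ksp is small, so little additional dissolves).
Ksp ≈ s × 0.023
s = 3.8 × 10^-9 M
Check: s = 3.8 x 10^-9 ≪ 0.023, so the approximation is valid.

3.8e-9 M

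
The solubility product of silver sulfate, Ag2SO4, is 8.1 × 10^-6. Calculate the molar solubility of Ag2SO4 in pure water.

s = 0.013 M

Ag2SO4(s) <=> 2 Ag^+ + SO4^2-
Ksp = [Ag^+]^2[SO4^2-]
Let s = molar solubility. Then [Ag^+] = 2s and [SO4^2-] = s.
So Ksp = (2s)^2 × s = 4s^3
Solving, s = (8.1 × 10^-6/4)^(1/3) = 1.3 x 10^-2 M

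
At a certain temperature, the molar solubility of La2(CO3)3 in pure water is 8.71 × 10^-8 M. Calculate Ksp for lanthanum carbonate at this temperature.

5.41 × 10^-34

La2(CO3)3(s) ⇌ 2 La^3+(aq) + 3 CO3^2-(aq)
If s mol/L of La2(CO3)3 dissolves, [La^3+] = 2s and [CO3^2-] = 3s.
Ksp = [La^3+]^2[CO3^2-]^3
So Ksp = (2s)^2 × (3s)^3 = 108s^5
With s = 8.71 x 10^-8: Ksp = 5.41 x 10^-34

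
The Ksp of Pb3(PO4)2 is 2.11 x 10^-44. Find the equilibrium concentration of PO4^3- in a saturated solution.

Pb3(PO4)2(s) <=> 3 Pb^2+(aq) + 2 PO4^3-(aq)
Ksp = [Pb^2+]^3[PO4^3-]^2
Let s = molar solubility. Then [Pb^2+] = 3s and [PO4^3-] = 2s.
So Ksp = (3s)^3 × (2s)^2 = 108s^5
Solving, s = (2.11 x 10^-44/108)^(1/5) = 7.214 x 10^-10 M
[PO4^3-] = 2s = 1.44 × 10^-9 M

[PO4^3-] = 1.44 x 10^-9 M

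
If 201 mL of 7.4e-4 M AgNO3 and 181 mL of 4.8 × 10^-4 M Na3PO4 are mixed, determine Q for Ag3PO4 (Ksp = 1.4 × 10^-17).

Total volume = 201 + 181 = 382 mL.
[Ag^+] = 7.4 × 10^-4 × (201/382) = 3.89 x 10^-4 M
[PO4^3-] = 4.8 x 10^-4 × (181/382) = 2.27 x 10^-4 M
Ag3PO4(s) ⇌ 3 Ag^+ + PO4^3-, so Q = [Ag^+]^3[PO4^3-]
Q = (3.89 × 10^-4)^3(2.27 x 10^-4) = 1.3 × 10^-14
Q > Ksp, so Ag3PO4 will precipitate.

Q = 1.3 × 10^-14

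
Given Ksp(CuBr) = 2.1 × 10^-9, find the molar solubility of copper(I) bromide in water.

4.6 × 10^-5 M

CuBr(s) ⇌ Cu^+(aq) + Br^-(aq)
Ksp = [Cu^+][Br^-]
For each mole of CuBr that dissolves: [Cu^+] = s, [Br^-] = s.
Ksp = (s)(s) = s^2
s = (2.1 × 10^-9)^(1/2) = 4.6 x 10^-5 M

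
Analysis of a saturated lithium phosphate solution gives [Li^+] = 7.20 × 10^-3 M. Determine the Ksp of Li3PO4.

Li3PO4(s) <=> 3 Li^+ + PO4^3-
Stoichiometry gives [PO4^3-] = (1/3)[Li^+] = 2.400 × 10^-3 M.
Ksp = [Li^+]^3[PO4^3-]
Ksp = (7.20 × 10^-3)^3 × 2.400 × 10^-3 = 8.96 × 10^-10

Ksp ≈ 8.96 x 10^-10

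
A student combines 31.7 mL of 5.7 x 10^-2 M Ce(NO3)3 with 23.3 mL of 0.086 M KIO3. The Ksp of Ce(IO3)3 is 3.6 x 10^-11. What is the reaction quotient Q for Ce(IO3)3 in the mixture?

Total volume = 31.7 + 23.3 = 55 mL.
[Ce^3+] = 5.7 × 10^-2 × (31.7/55) = 3.29 × 10^-2 M
[IO3^-] = 8.6 × 10^-2 × (23.3/55) = 3.64 x 10^-2 M
Ce(IO3)3(s) ⇌ Ce^3+(aq) + 3 IO3^-(aq), so Q = [Ce^3+][IO3^-]^3
Q = (3.29 × 10^-2)(3.64 x 10^-2)^3 = 1.6 × 10^-6
Q > Ksp, so Ce(IO3)3 will precipitate.

Q = 1.6e-6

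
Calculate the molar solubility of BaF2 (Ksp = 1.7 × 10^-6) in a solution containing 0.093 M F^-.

s = 2.0 × 10^-4 M

BaF2(s) ⇌ Ba^2+ + 2 F^-
Ksp = [Ba^2+][F^-]^2
Let s be the molar solubility in this solution. [Ba^2+] = s, [F^-] = 0.093 + 2s ≈ 0.093 (Ksp is small, so little additional dissolves).
Ksp ≈ s × (0.093)^2
s = 2.0 × 10^-4 M
Check: 2s = 3.9 × 10^-4 ≪ 0.093, so the approximation is valid.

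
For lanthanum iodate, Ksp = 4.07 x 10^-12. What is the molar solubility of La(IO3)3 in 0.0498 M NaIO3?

3.30 × 10^-8 M

La(IO3)3(s) ⇌ La^3+(aq) + 3 IO3^-(aq)
Ksp = [La^3+][IO3^-]^3
If s mol/L dissolves here, [La^3+] = s, [IO3^-] = 0.0498 + 3s ≈ 0.0498 (common-ion effect: IO3^- is already 0.0498 M).
Ksp ≈ s × (0.0498)^3
s = 3.30 × 10^-8 M
Check: 3s = 9.9 × 10^-8 ≪ 0.0498, so the approximation is valid.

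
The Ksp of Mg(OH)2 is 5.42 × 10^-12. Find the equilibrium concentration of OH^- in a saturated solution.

Mg(OH)2(s) ⇌ Mg^2+(aq) + 2 OH^-(aq)
Ksp = [Mg^2+][OH^-]^2
If s mol/L of Mg(OH)2 dissolves, [Mg^2+] = s and [OH^-] = 2s.
Substituting: Ksp = s(2s)^2 = 4s^3
Solving, s = (5.42 × 10^-12/4)^(1/3) = 1.107 × 10^-4 M
[OH^-] = 2s = 2.21 × 10^-4 M

[OH^-] = 2.21 × 10^-4 M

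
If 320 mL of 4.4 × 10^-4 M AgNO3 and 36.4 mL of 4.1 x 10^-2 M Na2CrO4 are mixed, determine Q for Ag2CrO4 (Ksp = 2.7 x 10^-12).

6.5e-10

Total volume = 320 + 36.4 = 356.4 mL.
[Ag^+] = 4.4 × 10^-4 × (320/356.4) = 3.95 × 10^-4 M
[CrO4^2-] = 4.1 × 10^-2 × (36.4/356.4) = 4.19 x 10^-3 M
Ag2CrO4(s) ⇌ 2 Ag^+(aq) + CrO4^2-(aq), so Q = [Ag^+]^2[CrO4^2-]
Q = (3.95 × 10^-4)^2(4.19 x 10^-3) = 6.5 x 10^-10
Q > Ksp, so Ag2CrO4 will precipitate.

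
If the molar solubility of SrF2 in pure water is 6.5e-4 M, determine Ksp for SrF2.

SrF2(s) ⇌ Sr^2+(aq) + 2 F^-(aq)
Let s = molar solubility. Then [Sr^2+] = s and [F^-] = 2s.
Ksp = [Sr^2+][F^-]^2
Ksp = s(2s)^2 = 4s^3
Ksp = 4 × (6.5 x 10^-4)^3 = 1.1 × 10^-9

1.1 × 10^-9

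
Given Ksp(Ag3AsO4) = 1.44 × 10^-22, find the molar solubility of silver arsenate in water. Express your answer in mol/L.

s ≈ 1.52e-6 M

Ag3AsO4(s) <=> 3 Ag^+ + AsO4^3-
Ksp = [Ag^+]^3[AsO4^3-]
If s mol/L of Ag3AsO4 dissolves, [Ag^+] = 3s and [AsO4^3-] = s.
Substituting: Ksp = (3s)^3s = 27s^4
s = (1.44 × 10^-22 / 27)^(1/4) = 1.52 × 10^-6 M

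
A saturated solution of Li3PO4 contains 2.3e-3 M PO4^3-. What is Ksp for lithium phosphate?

7.6e-10

Li3PO4(s) ⇌ 3 Li^+ + PO4^3-
Stoichiometry gives [Li^+] = (3/1)[PO4^3-] = 6.90 × 10^-3 M.
Ksp = [Li^+]^3[PO4^3-]
Ksp = (6.90 × 10^-3)^3 × 2.3 × 10^-3 = 7.6 × 10^-10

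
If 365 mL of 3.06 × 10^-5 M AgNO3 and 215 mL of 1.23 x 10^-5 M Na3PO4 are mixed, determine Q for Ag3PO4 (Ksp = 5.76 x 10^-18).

Total volume = 365 + 215 = 580 mL.
[Ag^+] = 3.06 × 10^-5 × (365/580) = 1.926 × 10^-5 M
[PO4^3-] = 1.23 x 10^-5 × (215/580) = 4.559 x 10^-6 M
Ag3PO4(s) <=> 3 Ag^+ + PO4^3-, so Q = [Ag^+]^3[PO4^3-]
Q = (1.926 x 10^-5)^3(4.559 × 10^-6) = 3.26 x 10^-20
Q < Ksp, so no precipitate of Ag3PO4 forms.

Q ≈ 3.26 × 10^-20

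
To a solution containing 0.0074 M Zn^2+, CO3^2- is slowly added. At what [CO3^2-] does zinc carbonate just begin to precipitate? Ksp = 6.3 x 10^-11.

ZnCO3(s) ⇌ Zn^2+ + CO3^2-
Ksp = [Zn^2+][CO3^2-]
Precipitation begins when Q = Ksp. With [Zn^2+] = 0.0074 M:
6.3 x 10^-11 = (0.0074) × [CO3^2-]
[CO3^2-] = (6.3 x 10^-11 / 7.4 × 10^-3) = 8.5 × 10^-9 M

8.5 x 10^-9 M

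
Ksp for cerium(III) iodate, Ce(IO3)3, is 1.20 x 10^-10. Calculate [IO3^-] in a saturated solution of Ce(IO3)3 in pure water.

Ce(IO3)3(s) ⇌ Ce^3+(aq) + 3 IO3^-(aq)
Ksp = [Ce^3+][IO3^-]^3
For each mole of Ce(IO3)3 that dissolves: [Ce^3+] = s, [IO3^-] = 3s.
So Ksp = s × (3s)^3 = 27s^4
s^4 = 1.20 x 10^-10 / 27, so s = 1.452 × 10^-3 M
[IO3^-] = 3s = 4.36 × 10^-3 M

[IO3^-] = 4.36 × 10^-3 M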